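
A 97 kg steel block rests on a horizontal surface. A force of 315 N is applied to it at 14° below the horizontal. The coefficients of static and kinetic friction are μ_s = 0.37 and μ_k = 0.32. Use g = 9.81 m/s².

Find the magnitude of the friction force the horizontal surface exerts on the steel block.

Vertical equilibrium gives N = m g + P sin α = 1028 N.
Horizontally, friction must balance P cos α = 305.6 N.
μ_s N = 0.37 × 1028 = 380.3 N.
Since 305.6 N does not exceed the limit, the steel block stays at rest and f = 306 N.

f ≈ 306 N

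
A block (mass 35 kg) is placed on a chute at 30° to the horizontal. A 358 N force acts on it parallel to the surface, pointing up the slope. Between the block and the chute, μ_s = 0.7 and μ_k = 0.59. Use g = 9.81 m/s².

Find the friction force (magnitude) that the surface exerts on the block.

Perpendicular to the surface, N = m g cos θ = 35·9.81·cos 30° = 297.3 N.
For equilibrium along the incline the friction force must supply f = m g sin θ − P = 171.7 − 358 = -186.3 N (positive meaning up-slope).
Maximum static friction available: μ_s N = 0.7 × 297.3 = 208.1 N.
Since |-186.3| ≤ 208.1 N, the block remains in static equilibrium and friction takes exactly the required value.

f ≈ 186 N (down the incline)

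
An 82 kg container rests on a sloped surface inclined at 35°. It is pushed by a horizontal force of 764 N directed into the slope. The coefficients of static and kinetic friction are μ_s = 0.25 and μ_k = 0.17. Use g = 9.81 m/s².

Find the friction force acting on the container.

The horizontal push has a component P sin θ into the surface, so N = m g cos θ + P sin θ = 658.9 + 438.2 = 1097 N.
Along the incline, the net driving force (taking up-slope positive) is P cos θ − m g sin θ = 625.8 − 461.4 = 164.4 N, so equilibrium requires friction f = -164.4 N (down-slope).
The limit of static friction is μ_s N = 274.3 N.
Since 164.4 N is within the 274.3 N limit, the container stays put and friction is exactly 164 N.

f ≈ 164 N (down the incline)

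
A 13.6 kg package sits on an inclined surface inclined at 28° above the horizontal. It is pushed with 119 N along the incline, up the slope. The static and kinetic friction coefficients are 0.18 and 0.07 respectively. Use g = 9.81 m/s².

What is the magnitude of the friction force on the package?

Normal force: N = m g cos θ = 13.6 × 9.81 × cos 28° = 117.8 N.
For equilibrium along the incline the friction force must supply f = m g sin θ − P = 62.64 − 119 = -56.36 N (positive meaning up-slope).
The static-friction ceiling is μ_s N = 0.18 × 117.8 = 21.2 N.
|-56.36| exceeds 21.2 N, so the package slips up-slope; friction is kinetic, f = μ_k N = 0.07×117.8 = 8.25 N.

f ≈ 8.25 N (down the incline)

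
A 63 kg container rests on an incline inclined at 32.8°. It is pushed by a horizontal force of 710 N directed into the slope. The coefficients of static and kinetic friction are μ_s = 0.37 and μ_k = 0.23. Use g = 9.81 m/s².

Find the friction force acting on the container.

f ≈ 262 N (down the incline)

The horizontal push has a component P sin θ into the surface, so N = m g cos θ + P sin θ = 519.5 + 384.6 = 904.1 N.
Along the incline, the net driving force (taking up-slope positive) is P cos θ − m g sin θ = 596.8 − 334.8 = 262 N, so equilibrium requires friction f = -262 N (down-slope).
The limit of static friction is μ_s N = 334.5 N.
|f_req| = 262 ≤ 334.5 N → the container is in equilibrium; friction equals the required value.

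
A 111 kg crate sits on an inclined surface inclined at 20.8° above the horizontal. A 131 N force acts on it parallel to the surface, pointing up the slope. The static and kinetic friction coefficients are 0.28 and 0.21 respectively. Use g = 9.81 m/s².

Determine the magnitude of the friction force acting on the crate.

f ≈ 256 N (up the incline)

Normal force: N = m g cos θ = 111 × 9.81 × cos 20.8° = 1018 N.
The friction needed for equilibrium is m g sin θ − P = 386.7 − 131 = 255.7 N, measured positive up-slope.
The static-friction ceiling is μ_s N = 0.28 × 1018 = 285 N.
Since |255.7| ≤ 285 N, the crate remains in static equilibrium and friction takes exactly the required value.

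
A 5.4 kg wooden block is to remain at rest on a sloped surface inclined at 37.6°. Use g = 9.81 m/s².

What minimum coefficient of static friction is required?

μ_s,min ≈ 0.77

At the slip threshold m g sin θ = μ_s m g cos θ, so μ_s,min = tan θ.
μ_s,min = tan 37.6° = 0.77.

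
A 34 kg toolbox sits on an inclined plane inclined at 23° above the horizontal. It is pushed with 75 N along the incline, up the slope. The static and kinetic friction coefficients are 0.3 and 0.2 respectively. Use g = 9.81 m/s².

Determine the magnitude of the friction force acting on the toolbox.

The normal reaction is N = m g cos θ = 307 N.
The friction needed for equilibrium is m g sin θ − P = 130.3 − 75 = 55.32 N, measured positive up-slope.
The static-friction ceiling is μ_s N = 0.3 × 307 = 92.11 N.
Since |55.32| ≤ 92.11 N, the toolbox remains in static equilibrium and friction takes exactly the required value.

f ≈ 55.3 N (up the incline)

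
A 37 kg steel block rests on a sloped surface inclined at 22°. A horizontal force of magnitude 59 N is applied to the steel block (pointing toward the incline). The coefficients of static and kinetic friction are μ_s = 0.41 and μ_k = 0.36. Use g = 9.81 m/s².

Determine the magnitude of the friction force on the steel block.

Resolve perpendicular to the incline: N = m g cos θ + P sin θ = 37×9.81×cos 22° + 59×sin 22° = 358.6 N.
Parallel to the incline: P cos θ − m g sin θ = 54.7 − 136 = -81.27 N; the friction needed to balance this is 81.27 N acting up the slope.
Maximum static friction: μ_s N = 0.41 × 358.6 = 147 N.
Since 81.27 N is within the 147 N limit, the steel block stays put and friction is exactly 81.3 N.

f ≈ 81.3 N (up the incline)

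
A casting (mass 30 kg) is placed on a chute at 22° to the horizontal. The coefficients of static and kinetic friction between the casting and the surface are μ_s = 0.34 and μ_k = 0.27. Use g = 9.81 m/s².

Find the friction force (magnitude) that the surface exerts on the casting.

f ≈ 73.7 N (up the incline)

Normal force: N = m g cos θ = 30 × 9.81 × cos 22° = 272.9 N.
For equilibrium along the incline, friction must balance the weight component: f = m g sin θ = 110.2 N up the slope.
Static friction can supply at most μ_s N = 92.78 N.
|110.2| exceeds 92.78 N, so the casting slips down-slope; friction is kinetic, f = μ_k N = 0.27×272.9 = 73.7 N.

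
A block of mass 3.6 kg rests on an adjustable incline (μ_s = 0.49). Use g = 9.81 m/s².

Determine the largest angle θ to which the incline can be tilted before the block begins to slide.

At the slip threshold, m g sin θ = μ_s · m g cos θ, so tan θ = μ_s.
θ_max = arctan(0.49) = 26.1°.

θ_max ≈ 26.1°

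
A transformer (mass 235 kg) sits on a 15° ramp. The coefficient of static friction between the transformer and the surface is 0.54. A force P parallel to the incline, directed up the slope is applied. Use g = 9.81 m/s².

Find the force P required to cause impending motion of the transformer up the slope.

P ≈ 1800 N

At impending motion up the slope, friction acts down-slope at its limit: f = μ_s N.
P is parallel to the surface, so N = m g cos θ = 2230 N.
Along the incline: P = m g sin θ + μ_s N = 597 + 0.54×2230 = 1800 N.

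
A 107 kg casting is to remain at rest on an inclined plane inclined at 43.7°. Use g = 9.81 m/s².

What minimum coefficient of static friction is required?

μ_s,min ≈ 0.956

At the slip threshold m g sin θ = μ_s m g cos θ, so μ_s,min = tan θ.
μ_s,min = tan 43.7° = 0.956.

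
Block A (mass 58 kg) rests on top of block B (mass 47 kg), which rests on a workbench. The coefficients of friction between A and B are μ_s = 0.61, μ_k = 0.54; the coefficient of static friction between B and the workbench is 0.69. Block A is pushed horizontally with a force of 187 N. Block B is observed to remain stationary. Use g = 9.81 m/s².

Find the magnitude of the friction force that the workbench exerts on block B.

The normal force B exerts on A is simply A's weight, N₁ = 569 N.
So the A–B interface can sustain at most μ_s N₁ = 347.1 N of static friction.
P = 187 N is within that limit, so A and B move together (both at rest); the A–B friction is simply f₁ = P = 187 N.
B experiences an equal 187 N forward from A (third law). B is in equilibrium, so the floor supplies f₂ = 187 N of static friction (limit μ_s(m_A+m_B)g = 710.7 N, not exceeded).

f ≈ 187 N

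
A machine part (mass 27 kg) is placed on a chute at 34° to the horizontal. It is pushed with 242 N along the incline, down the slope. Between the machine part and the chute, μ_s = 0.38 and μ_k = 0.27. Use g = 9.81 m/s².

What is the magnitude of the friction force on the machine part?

f ≈ 59.3 N (up the incline)

Normal force: N = m g cos θ = 27 × 9.81 × cos 34° = 219.6 N.
For equilibrium along the incline the friction force must supply f = m g sin θ + P = 148.1 + 242 = 390.1 N (positive meaning up-slope).
Static friction can supply at most μ_s N = 83.44 N.
Since |390.1| > 83.44 N, static friction cannot hold it; the machine part slides down the incline and kinetic friction applies: f = μ_k N = 0.27 × 219.6 = 59.3 N.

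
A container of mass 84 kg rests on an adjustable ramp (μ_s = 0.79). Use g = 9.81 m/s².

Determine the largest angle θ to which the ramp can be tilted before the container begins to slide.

At the slip threshold, m g sin θ = μ_s · m g cos θ, so tan θ = μ_s.
θ_max = arctan(0.79) = 38.3°.

θ_max ≈ 38.3°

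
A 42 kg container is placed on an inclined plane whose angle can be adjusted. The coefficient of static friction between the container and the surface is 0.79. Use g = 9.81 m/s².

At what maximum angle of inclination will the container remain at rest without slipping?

θ_max ≈ 38.3°

At the slip threshold, m g sin θ = μ_s · m g cos θ, so tan θ = μ_s.
θ_max = arctan(0.79) = 38.3°.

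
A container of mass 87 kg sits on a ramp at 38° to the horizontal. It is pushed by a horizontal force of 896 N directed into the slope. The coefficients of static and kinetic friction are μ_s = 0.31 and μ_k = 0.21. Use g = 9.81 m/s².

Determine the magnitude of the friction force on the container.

f ≈ 181 N (down the incline)

The horizontal push has a component P sin θ into the surface, so N = m g cos θ + P sin θ = 672.5 + 551.6 = 1224 N.
Along the incline, the net driving force (taking up-slope positive) is P cos θ − m g sin θ = 706.1 − 525.4 = 180.6 N, so equilibrium requires friction f = -180.6 N (down-slope).
The limit of static friction is μ_s N = 379.5 N.
|f_req| = 180.6 ≤ 379.5 N → the container is in equilibrium; friction equals the required value.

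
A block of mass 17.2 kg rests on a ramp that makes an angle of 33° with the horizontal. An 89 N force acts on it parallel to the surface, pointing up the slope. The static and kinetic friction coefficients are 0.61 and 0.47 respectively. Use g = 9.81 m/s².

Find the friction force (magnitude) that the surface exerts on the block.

f ≈ 2.9 N (up the incline)

Perpendicular to the surface, N = m g cos θ = 17.2·9.81·cos 33° = 141.5 N.
The friction needed for equilibrium is m g sin θ − P = 91.9 − 89 = 2.898 N, measured positive up-slope.
Maximum static friction available: μ_s N = 0.61 × 141.5 = 86.32 N.
Since |2.898| ≤ 86.32 N, static friction is sufficient; f equals the required value, not μ_s N.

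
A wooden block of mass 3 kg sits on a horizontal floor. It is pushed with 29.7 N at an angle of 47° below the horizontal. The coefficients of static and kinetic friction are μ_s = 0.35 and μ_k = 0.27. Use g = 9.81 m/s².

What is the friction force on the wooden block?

Vertical equilibrium gives N = m g + P sin α = 51.15 N.
For equilibrium, f = P cos α = 29.7×cos 47° = 20.26 N.
μ_s N = 0.35 × 51.15 = 17.9 N.
20.26 > 17.9 N → the wooden block slides; f = μ_k N = 0.27×51.15 = 13.8 N.

f ≈ 13.8 N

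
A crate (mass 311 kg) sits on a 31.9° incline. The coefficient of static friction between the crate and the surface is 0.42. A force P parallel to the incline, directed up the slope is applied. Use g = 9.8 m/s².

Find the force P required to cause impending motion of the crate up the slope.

P ≈ 2700 N

At impending motion up the slope, friction acts down-slope at its limit: f = μ_s N.
P is parallel to the surface, so N = m g cos θ = 2590 N.
Along the incline: P = m g sin θ + μ_s N = 1610 + 0.42×2590 = 2700 N.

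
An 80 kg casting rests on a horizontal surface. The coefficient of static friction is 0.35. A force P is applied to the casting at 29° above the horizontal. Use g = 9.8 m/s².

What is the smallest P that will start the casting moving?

N = m g − P sin α (the pull lifts the casting).
At impending slip, P cos α = μ_s N = μ_s (m g − P sin α).
Solving: P (cos α + μ_s sin α) = μ_s m g → P = 0.35×784/(cos 29° + 0.35 sin 29°) = 274/1.044 = 263 N.

P ≈ 263 N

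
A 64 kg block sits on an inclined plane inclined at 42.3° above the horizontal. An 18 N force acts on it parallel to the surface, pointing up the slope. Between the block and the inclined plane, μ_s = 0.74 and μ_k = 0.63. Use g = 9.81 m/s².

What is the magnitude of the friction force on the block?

f ≈ 293 N (up the incline)

The normal reaction is N = m g cos θ = 464.4 N.
For equilibrium along the incline the friction force must supply f = m g sin θ − P = 422.5 − 18 = 404.5 N (positive meaning up-slope).
Static friction can supply at most μ_s N = 343.6 N.
Since |404.5| > 343.6 N, static friction cannot hold it; the block slides down the incline and kinetic friction applies: f = μ_k N = 0.63 × 464.4 = 293 N.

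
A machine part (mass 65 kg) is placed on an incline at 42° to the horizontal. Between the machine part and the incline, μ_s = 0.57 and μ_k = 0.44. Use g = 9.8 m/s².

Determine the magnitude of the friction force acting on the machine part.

Normal force: N = m g cos θ = 65 × 9.8 × cos 42° = 473.4 N.
Along the slope the weight component is m g sin θ = 426.2 N; friction must supply exactly this, acting up-slope.
The static-friction ceiling is μ_s N = 0.57 × 473.4 = 269.8 N.
|426.2| exceeds 269.8 N, so the machine part slips down-slope; friction is kinetic, f = μ_k N = 0.44×473.4 = 208 N.

f ≈ 208 N (up the incline)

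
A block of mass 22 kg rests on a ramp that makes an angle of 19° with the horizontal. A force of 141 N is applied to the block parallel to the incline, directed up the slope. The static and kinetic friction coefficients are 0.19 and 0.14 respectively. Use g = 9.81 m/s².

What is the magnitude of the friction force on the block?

f ≈ 28.6 N (down the incline)

Normal force: N = m g cos θ = 22 × 9.81 × cos 19° = 204.1 N.
The friction needed for equilibrium is m g sin θ − P = 70.26 − 141 = -70.74 N, measured positive up-slope.
Static friction can supply at most μ_s N = 38.77 N.
|-70.74| exceeds 38.77 N, so the block slips up-slope; friction is kinetic, f = μ_k N = 0.14×204.1 = 28.6 N.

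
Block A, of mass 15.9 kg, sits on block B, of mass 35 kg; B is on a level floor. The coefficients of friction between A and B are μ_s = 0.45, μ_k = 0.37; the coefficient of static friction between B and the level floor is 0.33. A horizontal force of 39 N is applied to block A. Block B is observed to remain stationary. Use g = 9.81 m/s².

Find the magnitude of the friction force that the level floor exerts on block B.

Between the blocks, N₁ = m_A g = 156 N.
So the A–B interface can sustain at most μ_s N₁ = 70.19 N of static friction.
Since P = 39 N ≤ 70.19 N, A does not slip on B; friction on A equals P = 39 N.
B experiences an equal 39 N forward from A (third law). B is in equilibrium, so the floor supplies f₂ = 39 N of static friction (limit μ_s(m_A+m_B)g = 164.8 N, not exceeded).

f ≈ 39 N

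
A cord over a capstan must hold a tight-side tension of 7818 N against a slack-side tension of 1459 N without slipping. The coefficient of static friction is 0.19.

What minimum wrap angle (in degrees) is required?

T₂/T₁ = e^{μβ} → β = ln(T₂/T₁)/μ.
β = ln(7818/1459)/0.19 = 1.679/0.19 = 8.835 rad.
In degrees: β = 8.835 × 180/π = 506°.

β_min ≈ 506°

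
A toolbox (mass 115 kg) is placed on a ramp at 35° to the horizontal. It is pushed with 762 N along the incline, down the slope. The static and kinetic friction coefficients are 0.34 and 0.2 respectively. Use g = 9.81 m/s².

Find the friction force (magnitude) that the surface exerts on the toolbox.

f ≈ 185 N (up the incline)

Normal force: N = m g cos θ = 115 × 9.81 × cos 35° = 924.1 N.
For equilibrium along the incline the friction force must supply f = m g sin θ + P = 647.1 + 762 = 1409 N (positive meaning up-slope).
The static-friction ceiling is μ_s N = 0.34 × 924.1 = 314.2 N.
|1409| exceeds 314.2 N, so the toolbox slips down-slope; friction is kinetic, f = μ_k N = 0.2×924.1 = 185 N.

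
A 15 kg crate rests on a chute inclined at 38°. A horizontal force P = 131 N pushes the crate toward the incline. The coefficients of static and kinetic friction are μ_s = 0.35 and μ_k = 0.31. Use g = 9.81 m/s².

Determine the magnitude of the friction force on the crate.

Resolve perpendicular to the incline: N = m g cos θ + P sin θ = 15×9.81×cos 38° + 131×sin 38° = 196.6 N.
Parallel to the incline: P cos θ − m g sin θ = 103.2 − 90.59 = 12.63 N; the friction needed to balance this is 12.63 N acting down the slope.
The limit of static friction is μ_s N = 68.81 N.
|f_req| = 12.63 ≤ 68.81 N → the crate is in equilibrium; friction equals the required value.

f ≈ 12.6 N (down the incline)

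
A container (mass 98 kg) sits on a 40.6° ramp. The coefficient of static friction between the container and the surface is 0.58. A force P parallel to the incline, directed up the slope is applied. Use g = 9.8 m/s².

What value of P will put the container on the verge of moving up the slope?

At impending motion up the slope, friction acts down-slope at its limit: f = μ_s N.
P is parallel to the surface, so N = m g cos θ = 729 N.
Along the incline: P = m g sin θ + μ_s N = 625 + 0.58×729 = 1050 N.

P ≈ 1050 N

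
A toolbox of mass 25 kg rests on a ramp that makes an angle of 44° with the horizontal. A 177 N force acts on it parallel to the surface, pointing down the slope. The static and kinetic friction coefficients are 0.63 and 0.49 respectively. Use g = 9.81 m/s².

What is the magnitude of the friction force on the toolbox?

f ≈ 86.4 N (up the incline)

Perpendicular to the surface, N = m g cos θ = 25·9.81·cos 44° = 176.4 N.
The friction needed for equilibrium is m g sin θ + P = 170.4 + 177 = 347.4 N, measured positive up-slope.
The static-friction ceiling is μ_s N = 0.63 × 176.4 = 111.1 N.
Since |347.4| > 111.1 N, static friction cannot hold it; the toolbox slides down the incline and kinetic friction applies: f = μ_k N = 0.49 × 176.4 = 86.4 N.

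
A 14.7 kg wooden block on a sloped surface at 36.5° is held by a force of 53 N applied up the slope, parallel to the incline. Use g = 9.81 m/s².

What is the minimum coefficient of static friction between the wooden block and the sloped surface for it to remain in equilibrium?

N = m g cos θ = 115.9 N.
Friction must make up the shortfall along the incline: f = m g sin θ − P = 85.78 − 53 = 32.78 N.
At the threshold f = μ_s N, so μ_s,min = 32.78/115.9 = 0.283.

μ_s,min ≈ 0.283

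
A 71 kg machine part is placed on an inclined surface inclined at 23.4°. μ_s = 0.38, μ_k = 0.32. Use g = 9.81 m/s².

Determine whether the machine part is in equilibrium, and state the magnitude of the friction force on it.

N = m g cos θ = 639 N.
Down-slope weight component: m g sin θ = 277 N.
μ_s N = 243 N.
277 > 243 N, so it slides; kinetic friction f = μ_k N = 0.32×639 = 205 N.

f ≈ 205 N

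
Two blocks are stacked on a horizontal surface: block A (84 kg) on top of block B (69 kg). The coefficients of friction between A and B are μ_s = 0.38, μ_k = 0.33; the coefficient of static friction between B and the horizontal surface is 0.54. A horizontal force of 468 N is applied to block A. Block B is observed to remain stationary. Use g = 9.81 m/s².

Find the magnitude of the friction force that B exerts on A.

Between the blocks, N₁ = m_A g = 824 N.
Maximum static friction on A from B: μ_s N₁ = 0.38×824 = 313.1 N.
P = 468 N exceeds that limit, so A slips over B and the interface friction becomes kinetic: f₁ = μ_k N₁ = 0.33×824 = 272 N.
B experiences an equal 272 N forward from A (third law). B is in equilibrium, so the floor supplies f₂ = 272 N of static friction (limit μ_s(m_A+m_B)g = 810.5 N, not exceeded).

f ≈ 272 N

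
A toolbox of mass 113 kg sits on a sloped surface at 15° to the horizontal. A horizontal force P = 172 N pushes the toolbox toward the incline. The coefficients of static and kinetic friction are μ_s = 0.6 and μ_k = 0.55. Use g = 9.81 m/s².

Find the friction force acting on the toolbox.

Normal direction: N = m g cos θ + P sin θ = 1115 N.
Parallel to the incline: P cos θ − m g sin θ = 166.1 − 286.9 = -120.8 N; the friction needed to balance this is 120.8 N acting up the slope.
Maximum static friction: μ_s N = 0.6 × 1115 = 669.2 N.
Since 120.8 N is within the 669.2 N limit, the toolbox stays put and friction is exactly 121 N.

f ≈ 121 N (up the incline)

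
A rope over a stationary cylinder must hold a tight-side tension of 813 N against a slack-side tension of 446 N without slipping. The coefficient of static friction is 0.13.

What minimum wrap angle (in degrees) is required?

T₂/T₁ = e^{μβ} → β = ln(T₂/T₁)/μ.
β = ln(813/446)/0.13 = 0.6004/0.13 = 4.619 rad.
In degrees: β = 4.619 × 180/π = 265°.

β_min ≈ 265°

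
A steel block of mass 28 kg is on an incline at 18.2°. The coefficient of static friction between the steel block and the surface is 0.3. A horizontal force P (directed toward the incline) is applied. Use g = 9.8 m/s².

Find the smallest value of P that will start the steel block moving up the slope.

At impending motion up the slope, friction acts down-slope at its limit: f = μ_s N.
Perpendicular to the incline: N = m g cos θ + P sin θ.
Along the incline: P cos θ = m g sin θ + μ_s N = m g sin θ + μ_s (m g cos θ + P sin θ).
Solving, P (cos θ − μ_s sin θ) = m g (sin θ + μ_s cos θ), so P = 28×9.8×(sin 18.2° + 0.3 cos 18.2°)/(cos 18.2° − 0.3 sin 18.2°) = 274×0.5973/0.8563 = 191 N.

P ≈ 191 N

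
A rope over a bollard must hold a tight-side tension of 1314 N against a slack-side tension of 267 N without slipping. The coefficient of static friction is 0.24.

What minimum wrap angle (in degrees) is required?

T₂/T₁ = e^{μβ} → β = ln(T₂/T₁)/μ.
β = ln(1314/267)/0.24 = 1.594/0.24 = 6.64 rad.
In degrees: β = 6.64 × 180/π = 380°.

β_min ≈ 380°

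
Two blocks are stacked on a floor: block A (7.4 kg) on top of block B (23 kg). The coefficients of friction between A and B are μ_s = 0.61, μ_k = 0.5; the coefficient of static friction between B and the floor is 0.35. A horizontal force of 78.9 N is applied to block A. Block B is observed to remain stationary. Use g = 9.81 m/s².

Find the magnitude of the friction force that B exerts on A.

Normal force at the A–B interface: N₁ = m_A g = 72.59 N.
Maximum static friction on A from B: μ_s N₁ = 0.61×72.59 = 44.28 N.
Since P = 78.9 N > 44.28 N, A slides on B; the A–B friction is kinetic: f₁ = μ_k N₁ = 0.5×72.59 = 36.3 N.
B experiences an equal 36.3 N forward from A (third law). B is in equilibrium, so the floor supplies f₂ = 36.3 N of static friction (limit μ_s(m_A+m_B)g = 104.4 N, not exceeded).

f ≈ 36.3 N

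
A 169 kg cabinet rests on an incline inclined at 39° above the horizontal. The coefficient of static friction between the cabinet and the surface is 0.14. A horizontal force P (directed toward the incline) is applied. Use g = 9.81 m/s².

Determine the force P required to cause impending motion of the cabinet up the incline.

P ≈ 1780 N

At impending motion up the slope, friction acts down-slope at its limit: f = μ_s N.
Perpendicular to the incline: N = m g cos θ + P sin θ.
Along the incline: P cos θ = m g sin θ + μ_s N = m g sin θ + μ_s (m g cos θ + P sin θ).
Solving, P (cos θ − μ_s sin θ) = m g (sin θ + μ_s cos θ), so P = 169×9.81×(sin 39° + 0.14 cos 39°)/(cos 39° − 0.14 sin 39°) = 1660×0.7381/0.689 = 1780 N.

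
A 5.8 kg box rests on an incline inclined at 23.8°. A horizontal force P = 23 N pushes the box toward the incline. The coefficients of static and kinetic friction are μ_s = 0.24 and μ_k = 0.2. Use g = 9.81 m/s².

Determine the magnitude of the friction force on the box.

f ≈ 1.92 N (up the incline)

The horizontal push has a component P sin θ into the surface, so N = m g cos θ + P sin θ = 52.06 + 9.282 = 61.34 N.
Along the incline, the net driving force (taking up-slope positive) is P cos θ − m g sin θ = 21.04 − 22.96 = -1.917 N, so equilibrium requires friction f = 1.917 N (up-slope).
The limit of static friction is μ_s N = 14.72 N.
|f_req| = 1.917 ≤ 14.72 N → the box is in equilibrium; friction equals the required value.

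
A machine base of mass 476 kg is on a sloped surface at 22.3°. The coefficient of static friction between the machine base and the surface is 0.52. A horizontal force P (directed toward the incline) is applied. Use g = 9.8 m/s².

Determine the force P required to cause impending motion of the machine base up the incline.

At impending motion up the slope, friction acts down-slope at its limit: f = μ_s N.
Perpendicular to the incline: N = m g cos θ + P sin θ.
Along the incline: P cos θ = m g sin θ + μ_s N = m g sin θ + μ_s (m g cos θ + P sin θ).
Solving, P (cos θ − μ_s sin θ) = m g (sin θ + μ_s cos θ), so P = 476×9.8×(sin 22.3° + 0.52 cos 22.3°)/(cos 22.3° − 0.52 sin 22.3°) = 4660×0.8606/0.7279 = 5520 N.

P ≈ 5520 N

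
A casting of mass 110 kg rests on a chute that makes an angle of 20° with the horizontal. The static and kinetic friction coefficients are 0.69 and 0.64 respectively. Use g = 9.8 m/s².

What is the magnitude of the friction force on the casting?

f ≈ 369 N (up the incline)

The normal reaction is N = m g cos θ = 1013 N.
Along the slope the weight component is m g sin θ = 368.7 N; friction must supply exactly this, acting up-slope.
The static-friction ceiling is μ_s N = 0.69 × 1013 = 699 N.
Since |368.7| ≤ 699 N, static friction is sufficient; f equals the required value, not μ_s N.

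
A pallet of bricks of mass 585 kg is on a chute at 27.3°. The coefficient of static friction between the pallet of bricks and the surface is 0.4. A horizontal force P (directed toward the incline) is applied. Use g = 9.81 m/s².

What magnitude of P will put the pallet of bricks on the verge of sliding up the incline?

At impending motion up the slope, friction acts down-slope at its limit: f = μ_s N.
Perpendicular to the incline: N = m g cos θ + P sin θ.
Along the incline: P cos θ = m g sin θ + μ_s N = m g sin θ + μ_s (m g cos θ + P sin θ).
Solving, P (cos θ − μ_s sin θ) = m g (sin θ + μ_s cos θ), so P = 585×9.81×(sin 27.3° + 0.4 cos 27.3°)/(cos 27.3° − 0.4 sin 27.3°) = 5740×0.8141/0.7052 = 6630 N.

P ≈ 6630 N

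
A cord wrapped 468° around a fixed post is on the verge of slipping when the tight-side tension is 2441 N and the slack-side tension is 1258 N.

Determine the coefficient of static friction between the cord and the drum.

T₂/T₁ = e^{μβ} → μ = ln(T₂/T₁)/β.
β = 468° = 8.168 rad.
μ = ln(2441/1258)/8.168 = ln(1.94)/8.168 = 0.0812.

μ ≈ 0.0812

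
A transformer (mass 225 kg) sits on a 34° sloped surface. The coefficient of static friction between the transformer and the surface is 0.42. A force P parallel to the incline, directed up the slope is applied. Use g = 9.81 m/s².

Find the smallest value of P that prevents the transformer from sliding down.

P_min ≈ 466 N

The transformer tends to slide down (tan θ > μ_s), so at the point of impending slip friction acts up-slope at its limit: f = μ_s N.
P is parallel to the surface, so N = m g cos θ = 1830 N.
Along the incline: P + μ_s N = m g sin θ, so P = 1230 − 0.42×1830 = 466 N.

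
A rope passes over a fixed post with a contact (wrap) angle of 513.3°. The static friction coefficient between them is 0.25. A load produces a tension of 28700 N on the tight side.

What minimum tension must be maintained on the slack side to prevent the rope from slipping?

T_min ≈ 3060 N

Capstan equation at impending slip: T_tight/T_slack = e^{μβ}.
β = 513.3° = 8.959 rad; e^{μβ} = e^{0.25×8.959} = 9.39.
T_slack = T_tight / e^{μβ} = 28700 / 9.39 = 3060 N.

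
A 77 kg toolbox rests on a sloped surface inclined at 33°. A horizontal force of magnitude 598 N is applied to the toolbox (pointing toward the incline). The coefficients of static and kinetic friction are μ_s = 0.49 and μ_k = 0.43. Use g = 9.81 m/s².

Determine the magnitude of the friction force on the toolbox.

Resolve perpendicular to the incline: N = m g cos θ + P sin θ = 77×9.81×cos 33° + 598×sin 33° = 959.2 N.
Along the incline, the net driving force (taking up-slope positive) is P cos θ − m g sin θ = 501.5 − 411.4 = 90.12 N, so equilibrium requires friction f = -90.12 N (down-slope).
Maximum static friction: μ_s N = 0.49 × 959.2 = 470 N.
Since 90.12 N is within the 470 N limit, the toolbox stays put and friction is exactly 90.1 N.

f ≈ 90.1 N (down the incline)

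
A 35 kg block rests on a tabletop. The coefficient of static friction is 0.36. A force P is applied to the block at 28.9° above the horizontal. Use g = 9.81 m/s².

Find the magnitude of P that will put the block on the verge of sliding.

P ≈ 118 N

N = m g − P sin α (the pull lifts the block).
At impending slip, P cos α = μ_s N = μ_s (m g − P sin α).
Solving: P (cos α + μ_s sin α) = μ_s m g → P = 0.36×343/(cos 28.9° + 0.36 sin 28.9°) = 124/1.049 = 118 N.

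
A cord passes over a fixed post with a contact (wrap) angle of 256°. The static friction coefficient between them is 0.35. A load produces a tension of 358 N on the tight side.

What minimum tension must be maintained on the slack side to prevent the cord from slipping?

T_min ≈ 74.9 N

Capstan equation at impending slip: T_tight/T_slack = e^{μβ}.
β = 256° = 4.468 rad; e^{μβ} = e^{0.35×4.468} = 4.777.
T_slack = T_tight / e^{μβ} = 358 / 4.777 = 74.9 N.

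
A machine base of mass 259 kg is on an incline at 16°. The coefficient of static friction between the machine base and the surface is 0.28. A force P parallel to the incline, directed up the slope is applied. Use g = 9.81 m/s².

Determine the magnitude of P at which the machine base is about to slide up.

P ≈ 1380 N

At impending motion up the slope, friction acts down-slope at its limit: f = μ_s N.
P is parallel to the surface, so N = m g cos θ = 2440 N.
Along the incline: P = m g sin θ + μ_s N = 700 + 0.28×2440 = 1380 N.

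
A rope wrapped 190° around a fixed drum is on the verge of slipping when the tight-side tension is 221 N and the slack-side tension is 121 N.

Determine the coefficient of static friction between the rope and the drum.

μ ≈ 0.182

T₂/T₁ = e^{μβ} → μ = ln(T₂/T₁)/β.
β = 190° = 3.316 rad.
μ = ln(221/121)/3.316 = ln(1.826)/3.316 = 0.182.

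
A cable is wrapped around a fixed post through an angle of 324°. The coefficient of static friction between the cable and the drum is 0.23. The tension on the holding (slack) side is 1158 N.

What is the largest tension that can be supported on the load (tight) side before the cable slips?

At impending slip the capstan equation gives T₂/T₁ = e^{μβ} with β in radians.
β = 324° × π/180 = 5.655 rad.
e^{μβ} = e^{0.23×5.655} = 3.672.
T₂ = T₁ · e^{μβ} = 1158 × 3.672 = 4250 N.

T_max ≈ 4250 N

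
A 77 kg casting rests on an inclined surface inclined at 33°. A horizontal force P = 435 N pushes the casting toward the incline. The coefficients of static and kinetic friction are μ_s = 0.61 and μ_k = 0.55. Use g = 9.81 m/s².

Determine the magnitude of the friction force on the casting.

Resolve perpendicular to the incline: N = m g cos θ + P sin θ = 77×9.81×cos 33° + 435×sin 33° = 870.4 N.
Along the incline, the net driving force (taking up-slope positive) is P cos θ − m g sin θ = 364.8 − 411.4 = -46.58 N, so equilibrium requires friction f = 46.58 N (up-slope).
The limit of static friction is μ_s N = 531 N.
Since 46.58 N is within the 531 N limit, the casting stays put and friction is exactly 46.6 N.

f ≈ 46.6 N (up the incline)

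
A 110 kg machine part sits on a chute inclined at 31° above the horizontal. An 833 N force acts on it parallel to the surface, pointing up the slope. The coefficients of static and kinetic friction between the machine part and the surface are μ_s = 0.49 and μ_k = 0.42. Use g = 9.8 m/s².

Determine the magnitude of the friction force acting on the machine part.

f ≈ 278 N (down the incline)

The normal reaction is N = m g cos θ = 924 N.
The friction needed for equilibrium is m g sin θ − P = 555.2 − 833 = -277.8 N, measured positive up-slope.
Static friction can supply at most μ_s N = 452.8 N.
Since |-277.8| ≤ 452.8 N, the machine part remains in static equilibrium and friction takes exactly the required value.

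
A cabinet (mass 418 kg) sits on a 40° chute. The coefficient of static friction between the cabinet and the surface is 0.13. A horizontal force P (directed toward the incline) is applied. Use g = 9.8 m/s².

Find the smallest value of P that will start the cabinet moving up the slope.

At impending motion up the slope, friction acts down-slope at its limit: f = μ_s N.
Perpendicular to the incline: N = m g cos θ + P sin θ.
Along the incline: P cos θ = m g sin θ + μ_s N = m g sin θ + μ_s (m g cos θ + P sin θ).
Solving, P (cos θ − μ_s sin θ) = m g (sin θ + μ_s cos θ), so P = 418×9.8×(sin 40° + 0.13 cos 40°)/(cos 40° − 0.13 sin 40°) = 4100×0.7424/0.6825 = 4460 N.

P ≈ 4460 N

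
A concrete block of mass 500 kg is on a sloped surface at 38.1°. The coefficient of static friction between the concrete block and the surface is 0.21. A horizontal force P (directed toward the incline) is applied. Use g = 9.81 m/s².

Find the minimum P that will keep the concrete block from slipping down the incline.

The concrete block tends to slide down (tan θ > μ_s), so at the point of impending slip friction acts up-slope at its limit: f = μ_s N.
Perpendicular to the incline: N = m g cos θ + P sin θ.
Along the incline: P cos θ + μ_s N = m g sin θ, i.e. P cos θ + μ_s (m g cos θ + P sin θ) = m g sin θ.
Solving, P (cos θ + μ_s sin θ) = m g (sin θ − μ_s cos θ), so P = 4900×0.4518/0.9165 = 2420 N.

P_min ≈ 2420 N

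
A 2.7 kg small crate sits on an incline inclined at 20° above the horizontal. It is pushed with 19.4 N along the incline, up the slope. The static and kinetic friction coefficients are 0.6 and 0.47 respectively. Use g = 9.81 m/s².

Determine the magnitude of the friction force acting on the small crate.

Perpendicular to the surface, N = m g cos θ = 2.7·9.81·cos 20° = 24.89 N.
For equilibrium along the incline the friction force must supply f = m g sin θ − P = 9.059 − 19.4 = -10.34 N (positive meaning up-slope).
Static friction can supply at most μ_s N = 14.93 N.
Since |-10.34| ≤ 14.93 N, static friction is sufficient; f equals the required value, not μ_s N.

f ≈ 10.3 N (down the incline)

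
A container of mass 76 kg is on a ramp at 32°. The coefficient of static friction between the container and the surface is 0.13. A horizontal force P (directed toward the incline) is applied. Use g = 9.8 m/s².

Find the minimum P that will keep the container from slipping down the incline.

The container tends to slide down (tan θ > μ_s), so at the point of impending slip friction acts up-slope at its limit: f = μ_s N.
Perpendicular to the incline: N = m g cos θ + P sin θ.
Along the incline: P cos θ + μ_s N = m g sin θ, i.e. P cos θ + μ_s (m g cos θ + P sin θ) = m g sin θ.
Solving, P (cos θ + μ_s sin θ) = m g (sin θ − μ_s cos θ), so P = 745×0.4197/0.9169 = 341 N.

P_min ≈ 341 N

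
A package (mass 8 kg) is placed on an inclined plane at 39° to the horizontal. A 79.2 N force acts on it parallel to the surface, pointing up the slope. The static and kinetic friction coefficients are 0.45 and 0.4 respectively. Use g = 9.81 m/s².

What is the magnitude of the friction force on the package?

Perpendicular to the surface, N = m g cos θ = 8·9.81·cos 39° = 60.99 N.
The friction needed for equilibrium is m g sin θ − P = 49.39 − 79.2 = -29.81 N, measured positive up-slope.
The static-friction ceiling is μ_s N = 0.45 × 60.99 = 27.45 N.
Since |-29.81| > 27.45 N, static friction cannot hold it; the package slides up the incline and kinetic friction applies: f = μ_k N = 0.4 × 60.99 = 24.4 N.

f ≈ 24.4 N (down the incline)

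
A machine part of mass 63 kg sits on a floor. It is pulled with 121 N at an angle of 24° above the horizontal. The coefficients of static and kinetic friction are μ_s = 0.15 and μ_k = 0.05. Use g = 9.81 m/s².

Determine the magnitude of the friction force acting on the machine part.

f ≈ 28.4 N

The vertical component of P reduces the normal force: N = m g − P sin α = 618 − 49.22 = 568.8 N.
For equilibrium, f = P cos α = 121×cos 24° = 110.5 N.
μ_s N = 0.15 × 568.8 = 85.32 N.
110.5 > 85.32 N → the machine part slides; f = μ_k N = 0.05×568.8 = 28.4 N.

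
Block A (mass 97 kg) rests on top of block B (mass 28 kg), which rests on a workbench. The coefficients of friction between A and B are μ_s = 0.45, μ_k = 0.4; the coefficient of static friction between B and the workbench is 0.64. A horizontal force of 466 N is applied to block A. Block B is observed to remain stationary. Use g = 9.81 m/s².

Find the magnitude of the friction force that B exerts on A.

f ≈ 381 N

Between the blocks, N₁ = m_A g = 951.6 N.
So the A–B interface can sustain at most μ_s N₁ = 428.2 N of static friction.
Since P = 466 N > 428.2 N, A slides on B; the A–B friction is kinetic: f₁ = μ_k N₁ = 0.4×951.6 = 381 N.
B experiences an equal 381 N forward from A (third law). B is in equilibrium, so the floor supplies f₂ = 381 N of static friction (limit μ_s(m_A+m_B)g = 784.8 N, not exceeded).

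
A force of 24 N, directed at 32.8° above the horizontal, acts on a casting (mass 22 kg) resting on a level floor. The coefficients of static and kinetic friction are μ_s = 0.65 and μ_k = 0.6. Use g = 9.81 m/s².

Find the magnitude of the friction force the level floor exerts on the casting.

f ≈ 20.2 N

The vertical component of P reduces the normal force: N = m g − P sin α = 215.8 − 13 = 202.8 N.
The horizontal driving force is P cos α = 20.17 N, so equilibrium needs friction f = 20.17 N.
μ_s N = 0.65 × 202.8 = 131.8 N.
20.17 ≤ 131.8 N → static; friction equals the required 20.2 N.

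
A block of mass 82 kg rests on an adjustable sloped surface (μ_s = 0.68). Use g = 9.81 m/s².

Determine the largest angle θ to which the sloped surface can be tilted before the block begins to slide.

θ_max ≈ 34.2°

At the slip threshold, m g sin θ = μ_s · m g cos θ, so tan θ = μ_s.
θ_max = arctan(0.68) = 34.2°.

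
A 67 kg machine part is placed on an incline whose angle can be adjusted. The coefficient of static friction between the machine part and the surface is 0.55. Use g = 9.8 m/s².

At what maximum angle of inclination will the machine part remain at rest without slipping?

θ_max ≈ 28.8°

At the slip threshold, m g sin θ = μ_s · m g cos θ, so tan θ = μ_s.
θ_max = arctan(0.55) = 28.8°.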